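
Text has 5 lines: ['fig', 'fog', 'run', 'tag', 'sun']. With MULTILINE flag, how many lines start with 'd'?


With MULTILINE flag, ^ matches the start of each line.
Lines: ['fig', 'fog', 'run', 'tag', 'sun']
Checking which lines start with 'd':
  Line 1: 'fig' -> no
  Line 2: 'fog' -> no
  Line 3: 'run' -> no
  Line 4: 'tag' -> no
  Line 5: 'sun' -> no
Matching lines: []
Count: 0

0


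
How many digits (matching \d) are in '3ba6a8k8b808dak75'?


\d matches any digit 0-9.
Scanning '3ba6a8k8b808dak75':
  pos 0: '3' -> DIGIT
  pos 3: '6' -> DIGIT
  pos 5: '8' -> DIGIT
  pos 7: '8' -> DIGIT
  pos 9: '8' -> DIGIT
  pos 10: '0' -> DIGIT
  pos 11: '8' -> DIGIT
  pos 15: '7' -> DIGIT
  pos 16: '5' -> DIGIT
Digits found: ['3', '6', '8', '8', '8', '0', '8', '7', '5']
Total: 9

9


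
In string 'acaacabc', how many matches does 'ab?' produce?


Pattern 'ab?' matches 'a' optionally followed by 'b'.
String: 'acaacabc'
Scanning left to right for 'a' then checking next char:
  Match 1: 'a' (a not followed by b)
  Match 2: 'a' (a not followed by b)
  Match 3: 'a' (a not followed by b)
  Match 4: 'ab' (a followed by b)
Total matches: 4

4


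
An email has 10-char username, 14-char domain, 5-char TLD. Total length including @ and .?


An email address has format: username@domain.tld
Username length: 10
'@' character: 1
Domain length: 14
'.' character: 1
TLD length: 5
Total = 10 + 1 + 14 + 1 + 5 = 31

31


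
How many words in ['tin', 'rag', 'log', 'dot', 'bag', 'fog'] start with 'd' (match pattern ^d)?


Pattern ^d anchors to start of word. Check which words begin with 'd':
  'tin' -> no
  'rag' -> no
  'log' -> no
  'dot' -> MATCH (starts with 'd')
  'bag' -> no
  'fog' -> no
Matching words: ['dot']
Count: 1

1


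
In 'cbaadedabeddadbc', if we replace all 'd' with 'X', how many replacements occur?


re.sub('d', 'X', text) replaces every occurrence of 'd' with 'X'.
Text: 'cbaadedabeddadbc'
Scanning for 'd':
  pos 4: 'd' -> replacement #1
  pos 6: 'd' -> replacement #2
  pos 10: 'd' -> replacement #3
  pos 11: 'd' -> replacement #4
  pos 13: 'd' -> replacement #5
Total replacements: 5

5


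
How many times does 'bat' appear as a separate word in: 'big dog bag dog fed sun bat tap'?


Scanning each word for exact match 'bat':
  Word 1: 'big' -> no
  Word 2: 'dog' -> no
  Word 3: 'bag' -> no
  Word 4: 'dog' -> no
  Word 5: 'fed' -> no
  Word 6: 'sun' -> no
  Word 7: 'bat' -> MATCH
  Word 8: 'tap' -> no
Total matches: 1

1


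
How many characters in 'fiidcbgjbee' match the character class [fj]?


Character class [fj] matches any of: {f, j}
Scanning string 'fiidcbgjbee' character by character:
  pos 0: 'f' -> MATCH
  pos 1: 'i' -> no
  pos 2: 'i' -> no
  pos 3: 'd' -> no
  pos 4: 'c' -> no
  pos 5: 'b' -> no
  pos 6: 'g' -> no
  pos 7: 'j' -> MATCH
  pos 8: 'b' -> no
  pos 9: 'e' -> no
  pos 10: 'e' -> no
Total matches: 2

2


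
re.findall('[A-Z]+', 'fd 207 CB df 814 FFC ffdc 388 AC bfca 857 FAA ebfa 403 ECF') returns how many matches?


Pattern '[A-Z]+' finds one or more uppercase letters.
Text: 'fd 207 CB df 814 FFC ffdc 388 AC bfca 857 FAA ebfa 403 ECF'
Scanning for matches:
  Match 1: 'CB'
  Match 2: 'FFC'
  Match 3: 'AC'
  Match 4: 'FAA'
  Match 5: 'ECF'
Total matches: 5

5


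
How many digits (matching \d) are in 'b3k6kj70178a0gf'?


\d matches any digit 0-9.
Scanning 'b3k6kj70178a0gf':
  pos 1: '3' -> DIGIT
  pos 3: '6' -> DIGIT
  pos 6: '7' -> DIGIT
  pos 7: '0' -> DIGIT
  pos 8: '1' -> DIGIT
  pos 9: '7' -> DIGIT
  pos 10: '8' -> DIGIT
  pos 12: '0' -> DIGIT
Digits found: ['3', '6', '7', '0', '1', '7', '8', '0']
Total: 8

8


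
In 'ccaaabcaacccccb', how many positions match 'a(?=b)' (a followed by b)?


Lookahead 'a(?=b)' matches 'a' only when followed by 'b'.
String: 'ccaaabcaacccccb'
Checking each position where char is 'a':
  pos 2: 'a' -> no (next='a')
  pos 3: 'a' -> no (next='a')
  pos 4: 'a' -> MATCH (next='b')
  pos 7: 'a' -> no (next='a')
  pos 8: 'a' -> no (next='c')
Matching positions: [4]
Count: 1

1


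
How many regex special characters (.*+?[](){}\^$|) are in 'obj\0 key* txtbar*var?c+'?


Regex special characters are: . * + ? [ ] ( ) { } \ ^ $ |
Scanning 'obj\0 key* txtbar*var?c+':
  pos 3: '\' -> SPECIAL
  pos 9: '*' -> SPECIAL
  pos 17: '*' -> SPECIAL
  pos 21: '?' -> SPECIAL
  pos 23: '+' -> SPECIAL
Special chars found: ['\\', '*', '*', '?', '+']
Total: 5

5


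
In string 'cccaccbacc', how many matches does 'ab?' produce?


Pattern 'ab?' matches 'a' optionally followed by 'b'.
String: 'cccaccbacc'
Scanning left to right for 'a' then checking next char:
  Match 1: 'a' (a not followed by b)
  Match 2: 'a' (a not followed by b)
Total matches: 2

2


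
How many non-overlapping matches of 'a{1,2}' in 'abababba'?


Pattern 'a{1,2}' matches between 1 and 2 consecutive a's (greedy).
String: 'abababba'
Finding runs of a's and applying greedy matching:
  Run at pos 0: 'a' (length 1)
  Run at pos 2: 'a' (length 1)
  Run at pos 4: 'a' (length 1)
  Run at pos 7: 'a' (length 1)
Matches: ['a', 'a', 'a', 'a']
Count: 4

4


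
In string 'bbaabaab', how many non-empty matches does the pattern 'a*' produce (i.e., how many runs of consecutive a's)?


Pattern 'a*' matches zero or more a's. We want non-empty runs of consecutive a's.
String: 'bbaabaab'
Walking through the string to find runs of a's:
  Run 1: positions 2-3 -> 'aa'
  Run 2: positions 5-6 -> 'aa'
Non-empty runs found: ['aa', 'aa']
Count: 2

2


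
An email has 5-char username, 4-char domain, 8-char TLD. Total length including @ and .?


An email address has format: username@domain.tld
Username length: 5
'@' character: 1
Domain length: 4
'.' character: 1
TLD length: 8
Total = 5 + 1 + 4 + 1 + 8 = 19

19


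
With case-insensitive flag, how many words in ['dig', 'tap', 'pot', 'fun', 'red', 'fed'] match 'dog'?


Case-insensitive matching: compare each word's lowercase form to 'dog'.
  'dig' -> lower='dig' -> no
  'tap' -> lower='tap' -> no
  'pot' -> lower='pot' -> no
  'fun' -> lower='fun' -> no
  'red' -> lower='red' -> no
  'fed' -> lower='fed' -> no
Matches: []
Count: 0

0


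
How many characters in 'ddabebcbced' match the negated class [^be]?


Negated class [^be] matches any char NOT in {b, e}
Scanning 'ddabebcbced':
  pos 0: 'd' -> MATCH
  pos 1: 'd' -> MATCH
  pos 2: 'a' -> MATCH
  pos 3: 'b' -> no (excluded)
  pos 4: 'e' -> no (excluded)
  pos 5: 'b' -> no (excluded)
  pos 6: 'c' -> MATCH
  pos 7: 'b' -> no (excluded)
  pos 8: 'c' -> MATCH
  pos 9: 'e' -> no (excluded)
  pos 10: 'd' -> MATCH
Total matches: 6

6


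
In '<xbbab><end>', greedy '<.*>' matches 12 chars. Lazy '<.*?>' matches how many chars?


Greedy '<.*>' tries to match as MUCH as possible.
Lazy '<.*?>' tries to match as LITTLE as possible.

String: '<xbbab><end>'
Greedy '<.*>' starts at first '<' and extends to the LAST '>': '<xbbab><end>' (12 chars)
Lazy '<.*?>' starts at first '<' and stops at the FIRST '>': '<xbbab>' (7 chars)

7


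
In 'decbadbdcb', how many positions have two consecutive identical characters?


Looking for consecutive identical characters in 'decbadbdcb':
  pos 0-1: 'd' vs 'e' -> different
  pos 1-2: 'e' vs 'c' -> different
  pos 2-3: 'c' vs 'b' -> different
  pos 3-4: 'b' vs 'a' -> different
  pos 4-5: 'a' vs 'd' -> different
  pos 5-6: 'd' vs 'b' -> different
  pos 6-7: 'b' vs 'd' -> different
  pos 7-8: 'd' vs 'c' -> different
  pos 8-9: 'c' vs 'b' -> different
Consecutive identical pairs: []
Count: 0

0


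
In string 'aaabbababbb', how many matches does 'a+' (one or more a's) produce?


Pattern 'a+' matches one or more consecutive a's.
String: 'aaabbababbb'
Scanning for runs of a:
  Match 1: 'aaa' (length 3)
  Match 2: 'a' (length 1)
  Match 3: 'a' (length 1)
Total matches: 3

3


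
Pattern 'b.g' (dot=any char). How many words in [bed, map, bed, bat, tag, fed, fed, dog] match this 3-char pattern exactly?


Pattern 'b.g' means: starts with 'b', any single char, ends with 'g'.
Checking each word (must be exactly 3 chars):
  'bed' (len=3): no
  'map' (len=3): no
  'bed' (len=3): no
  'bat' (len=3): no
  'tag' (len=3): no
  'fed' (len=3): no
  'fed' (len=3): no
  'dog' (len=3): no
Matching words: []
Total: 0

0


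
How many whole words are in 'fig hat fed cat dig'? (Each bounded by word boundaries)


Word boundaries (\b) mark the start/end of each word.
Text: 'fig hat fed cat dig'
Splitting by whitespace:
  Word 1: 'fig'
  Word 2: 'hat'
  Word 3: 'fed'
  Word 4: 'cat'
  Word 5: 'dig'
Total whole words: 5

5


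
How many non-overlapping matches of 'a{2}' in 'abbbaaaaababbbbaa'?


Pattern 'a{2}' matches exactly 2 consecutive a's (greedy, non-overlapping).
String: 'abbbaaaaababbbbaa'
Scanning for runs of a's:
  Run at pos 0: 'a' (length 1) -> 0 match(es)
  Run at pos 4: 'aaaaa' (length 5) -> 2 match(es)
  Run at pos 10: 'a' (length 1) -> 0 match(es)
  Run at pos 15: 'aa' (length 2) -> 1 match(es)
Matches found: ['aa', 'aa', 'aa']
Total: 3

3


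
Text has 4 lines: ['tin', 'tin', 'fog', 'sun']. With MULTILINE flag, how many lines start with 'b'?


With MULTILINE flag, ^ matches the start of each line.
Lines: ['tin', 'tin', 'fog', 'sun']
Checking which lines start with 'b':
  Line 1: 'tin' -> no
  Line 2: 'tin' -> no
  Line 3: 'fog' -> no
  Line 4: 'sun' -> no
Matching lines: []
Count: 0

0


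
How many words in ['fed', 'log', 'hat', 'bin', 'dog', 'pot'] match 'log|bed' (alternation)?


Alternation 'log|bed' matches either 'log' or 'bed'.
Checking each word:
  'fed' -> no
  'log' -> MATCH
  'hat' -> no
  'bin' -> no
  'dog' -> no
  'pot' -> no
Matches: ['log']
Count: 1

1


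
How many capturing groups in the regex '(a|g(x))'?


To count capturing groups, count each '(' that starts a group.
Pattern: '(a|g(x))'
Walking through the pattern:
  Position 0: '(' -> group #1
  Position 4: '(' -> group #2
Total capturing groups: 2

2


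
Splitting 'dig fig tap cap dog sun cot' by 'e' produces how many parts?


Splitting by 'e' breaks the string at each occurrence of the separator.
Text: 'dig fig tap cap dog sun cot'
Parts after split:
  Part 1: 'dig fig tap cap dog sun cot'
Total parts: 1

1


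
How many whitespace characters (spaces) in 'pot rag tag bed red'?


\s matches whitespace characters (spaces, tabs, etc.).
Text: 'pot rag tag bed red'
This text has 5 words separated by spaces.
Number of spaces = number of words - 1 = 5 - 1 = 4

4


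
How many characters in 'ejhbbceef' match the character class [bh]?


Character class [bh] matches any of: {b, h}
Scanning string 'ejhbbceef' character by character:
  pos 0: 'e' -> no
  pos 1: 'j' -> no
  pos 2: 'h' -> MATCH
  pos 3: 'b' -> MATCH
  pos 4: 'b' -> MATCH
  pos 5: 'c' -> no
  pos 6: 'e' -> no
  pos 7: 'e' -> no
  pos 8: 'f' -> no
Total matches: 3

3


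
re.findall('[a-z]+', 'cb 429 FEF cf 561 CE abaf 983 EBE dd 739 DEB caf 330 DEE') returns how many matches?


Pattern '[a-z]+' finds one or more lowercase letters.
Text: 'cb 429 FEF cf 561 CE abaf 983 EBE dd 739 DEB caf 330 DEE'
Scanning for matches:
  Match 1: 'cb'
  Match 2: 'cf'
  Match 3: 'abaf'
  Match 4: 'dd'
  Match 5: 'caf'
Total matches: 5

5


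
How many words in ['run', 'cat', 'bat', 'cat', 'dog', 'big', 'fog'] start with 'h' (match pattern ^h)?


Pattern ^h anchors to start of word. Check which words begin with 'h':
  'run' -> no
  'cat' -> no
  'bat' -> no
  'cat' -> no
  'dog' -> no
  'big' -> no
  'fog' -> no
Matching words: []
Count: 0

0


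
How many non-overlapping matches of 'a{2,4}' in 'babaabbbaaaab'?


Pattern 'a{2,4}' matches between 2 and 4 consecutive a's (greedy).
String: 'babaabbbaaaab'
Finding runs of a's and applying greedy matching:
  Run at pos 1: 'a' (length 1)
  Run at pos 3: 'aa' (length 2)
  Run at pos 8: 'aaaa' (length 4)
Matches: ['aa', 'aaaa']
Count: 2

2


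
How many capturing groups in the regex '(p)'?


To count capturing groups, count each '(' that starts a group.
Pattern: '(p)'
Walking through the pattern:
  Position 0: '(' -> group #1
Total capturing groups: 1

1


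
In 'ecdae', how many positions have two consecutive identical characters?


Looking for consecutive identical characters in 'ecdae':
  pos 0-1: 'e' vs 'c' -> different
  pos 1-2: 'c' vs 'd' -> different
  pos 2-3: 'd' vs 'a' -> different
  pos 3-4: 'a' vs 'e' -> different
Consecutive identical pairs: []
Count: 0

0


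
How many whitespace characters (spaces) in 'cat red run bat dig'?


\s matches whitespace characters (spaces, tabs, etc.).
Text: 'cat red run bat dig'
This text has 5 words separated by spaces.
Number of spaces = number of words - 1 = 5 - 1 = 4

4


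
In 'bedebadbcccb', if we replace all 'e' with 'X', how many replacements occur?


re.sub('e', 'X', text) replaces every occurrence of 'e' with 'X'.
Text: 'bedebadbcccb'
Scanning for 'e':
  pos 1: 'e' -> replacement #1
  pos 3: 'e' -> replacement #2
Total replacements: 2

2


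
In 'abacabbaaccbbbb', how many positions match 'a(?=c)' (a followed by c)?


Lookahead 'a(?=c)' matches 'a' only when followed by 'c'.
String: 'abacabbaaccbbbb'
Checking each position where char is 'a':
  pos 0: 'a' -> no (next='b')
  pos 2: 'a' -> MATCH (next='c')
  pos 4: 'a' -> no (next='b')
  pos 7: 'a' -> no (next='a')
  pos 8: 'a' -> MATCH (next='c')
Matching positions: [2, 8]
Count: 2

2


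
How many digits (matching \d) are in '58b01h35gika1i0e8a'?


\d matches any digit 0-9.
Scanning '58b01h35gika1i0e8a':
  pos 0: '5' -> DIGIT
  pos 1: '8' -> DIGIT
  pos 3: '0' -> DIGIT
  pos 4: '1' -> DIGIT
  pos 6: '3' -> DIGIT
  pos 7: '5' -> DIGIT
  pos 12: '1' -> DIGIT
  pos 14: '0' -> DIGIT
  pos 16: '8' -> DIGIT
Digits found: ['5', '8', '0', '1', '3', '5', '1', '0', '8']
Total: 9

9


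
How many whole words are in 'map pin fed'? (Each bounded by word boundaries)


Word boundaries (\b) mark the start/end of each word.
Text: 'map pin fed'
Splitting by whitespace:
  Word 1: 'map'
  Word 2: 'pin'
  Word 3: 'fed'
Total whole words: 3

3


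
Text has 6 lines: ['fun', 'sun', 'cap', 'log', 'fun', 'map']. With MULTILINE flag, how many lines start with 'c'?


With MULTILINE flag, ^ matches the start of each line.
Lines: ['fun', 'sun', 'cap', 'log', 'fun', 'map']
Checking which lines start with 'c':
  Line 1: 'fun' -> no
  Line 2: 'sun' -> no
  Line 3: 'cap' -> MATCH
  Line 4: 'log' -> no
  Line 5: 'fun' -> no
  Line 6: 'map' -> no
Matching lines: ['cap']
Count: 1

1


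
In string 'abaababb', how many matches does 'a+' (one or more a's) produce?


Pattern 'a+' matches one or more consecutive a's.
String: 'abaababb'
Scanning for runs of a:
  Match 1: 'a' (length 1)
  Match 2: 'aa' (length 2)
  Match 3: 'a' (length 1)
Total matches: 3

3


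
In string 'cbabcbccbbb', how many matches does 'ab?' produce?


Pattern 'ab?' matches 'a' optionally followed by 'b'.
String: 'cbabcbccbbb'
Scanning left to right for 'a' then checking next char:
  Match 1: 'ab' (a followed by b)
Total matches: 1

1


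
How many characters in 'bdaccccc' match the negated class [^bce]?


Negated class [^bce] matches any char NOT in {b, c, e}
Scanning 'bdaccccc':
  pos 0: 'b' -> no (excluded)
  pos 1: 'd' -> MATCH
  pos 2: 'a' -> MATCH
  pos 3: 'c' -> no (excluded)
  pos 4: 'c' -> no (excluded)
  pos 5: 'c' -> no (excluded)
  pos 6: 'c' -> no (excluded)
  pos 7: 'c' -> no (excluded)
Total matches: 2

2


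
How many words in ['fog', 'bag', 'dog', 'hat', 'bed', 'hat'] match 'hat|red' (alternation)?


Alternation 'hat|red' matches either 'hat' or 'red'.
Checking each word:
  'fog' -> no
  'bag' -> no
  'dog' -> no
  'hat' -> MATCH
  'bed' -> no
  'hat' -> MATCH
Matches: ['hat', 'hat']
Count: 2

2


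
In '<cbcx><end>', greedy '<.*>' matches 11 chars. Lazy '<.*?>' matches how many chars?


Greedy '<.*>' tries to match as MUCH as possible.
Lazy '<.*?>' tries to match as LITTLE as possible.

String: '<cbcx><end>'
Greedy '<.*>' starts at first '<' and extends to the LAST '>': '<cbcx><end>' (11 chars)
Lazy '<.*?>' starts at first '<' and stops at the FIRST '>': '<cbcx>' (6 chars)

6


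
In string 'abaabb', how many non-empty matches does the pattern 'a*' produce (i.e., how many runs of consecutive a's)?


Pattern 'a*' matches zero or more a's. We want non-empty runs of consecutive a's.
String: 'abaabb'
Walking through the string to find runs of a's:
  Run 1: positions 0-0 -> 'a'
  Run 2: positions 2-3 -> 'aa'
Non-empty runs found: ['a', 'aa']
Count: 2

2


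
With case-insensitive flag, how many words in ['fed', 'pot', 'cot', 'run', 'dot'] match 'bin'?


Case-insensitive matching: compare each word's lowercase form to 'bin'.
  'fed' -> lower='fed' -> no
  'pot' -> lower='pot' -> no
  'cot' -> lower='cot' -> no
  'run' -> lower='run' -> no
  'dot' -> lower='dot' -> no
Matches: []
Count: 0

0


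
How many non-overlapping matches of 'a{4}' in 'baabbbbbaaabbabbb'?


Pattern 'a{4}' matches exactly 4 consecutive a's (greedy, non-overlapping).
String: 'baabbbbbaaabbabbb'
Scanning for runs of a's:
  Run at pos 1: 'aa' (length 2) -> 0 match(es)
  Run at pos 8: 'aaa' (length 3) -> 0 match(es)
  Run at pos 13: 'a' (length 1) -> 0 match(es)
Matches found: []
Total: 0

0


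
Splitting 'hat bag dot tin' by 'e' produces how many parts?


Splitting by 'e' breaks the string at each occurrence of the separator.
Text: 'hat bag dot tin'
Parts after split:
  Part 1: 'hat bag dot tin'
Total parts: 1

1


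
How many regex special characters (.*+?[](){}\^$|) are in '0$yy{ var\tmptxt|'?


Regex special characters are: . * + ? [ ] ( ) { } \ ^ $ |
Scanning '0$yy{ var\tmptxt|':
  pos 1: '$' -> SPECIAL
  pos 4: '{' -> SPECIAL
  pos 9: '\' -> SPECIAL
  pos 16: '|' -> SPECIAL
Special chars found: ['$', '{', '\\', '|']
Total: 4

4


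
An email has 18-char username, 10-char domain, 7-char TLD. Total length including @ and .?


An email address has format: username@domain.tld
Username length: 18
'@' character: 1
Domain length: 10
'.' character: 1
TLD length: 7
Total = 18 + 1 + 10 + 1 + 7 = 37

37


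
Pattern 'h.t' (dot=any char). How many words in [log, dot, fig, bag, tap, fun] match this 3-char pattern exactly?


Pattern 'h.t' means: starts with 'h', any single char, ends with 't'.
Checking each word (must be exactly 3 chars):
  'log' (len=3): no
  'dot' (len=3): no
  'fig' (len=3): no
  'bag' (len=3): no
  'tap' (len=3): no
  'fun' (len=3): no
Matching words: []
Total: 0

0


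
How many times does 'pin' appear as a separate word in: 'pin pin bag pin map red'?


Scanning each word for exact match 'pin':
  Word 1: 'pin' -> MATCH
  Word 2: 'pin' -> MATCH
  Word 3: 'bag' -> no
  Word 4: 'pin' -> MATCH
  Word 5: 'map' -> no
  Word 6: 'red' -> no
Total matches: 3

3


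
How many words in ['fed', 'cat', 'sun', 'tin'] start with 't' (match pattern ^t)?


Pattern ^t anchors to start of word. Check which words begin with 't':
  'fed' -> no
  'cat' -> no
  'sun' -> no
  'tin' -> MATCH (starts with 't')
Matching words: ['tin']
Count: 1

1


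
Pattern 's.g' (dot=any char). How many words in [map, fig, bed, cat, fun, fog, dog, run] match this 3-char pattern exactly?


Pattern 's.g' means: starts with 's', any single char, ends with 'g'.
Checking each word (must be exactly 3 chars):
  'map' (len=3): no
  'fig' (len=3): no
  'bed' (len=3): no
  'cat' (len=3): no
  'fun' (len=3): no
  'fog' (len=3): no
  'dog' (len=3): no
  'run' (len=3): no
Matching words: []
Total: 0

0


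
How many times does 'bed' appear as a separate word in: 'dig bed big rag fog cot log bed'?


Scanning each word for exact match 'bed':
  Word 1: 'dig' -> no
  Word 2: 'bed' -> MATCH
  Word 3: 'big' -> no
  Word 4: 'rag' -> no
  Word 5: 'fog' -> no
  Word 6: 'cot' -> no
  Word 7: 'log' -> no
  Word 8: 'bed' -> MATCH
Total matches: 2

2


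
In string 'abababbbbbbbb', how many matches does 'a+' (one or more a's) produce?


Pattern 'a+' matches one or more consecutive a's.
String: 'abababbbbbbbb'
Scanning for runs of a:
  Match 1: 'a' (length 1)
  Match 2: 'a' (length 1)
  Match 3: 'a' (length 1)
Total matches: 3

3


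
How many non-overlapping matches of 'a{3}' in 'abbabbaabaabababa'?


Pattern 'a{3}' matches exactly 3 consecutive a's (greedy, non-overlapping).
String: 'abbabbaabaabababa'
Scanning for runs of a's:
  Run at pos 0: 'a' (length 1) -> 0 match(es)
  Run at pos 3: 'a' (length 1) -> 0 match(es)
  Run at pos 6: 'aa' (length 2) -> 0 match(es)
  Run at pos 9: 'aa' (length 2) -> 0 match(es)
  Run at pos 12: 'a' (length 1) -> 0 match(es)
  Run at pos 14: 'a' (length 1) -> 0 match(es)
  Run at pos 16: 'a' (length 1) -> 0 match(es)
Matches found: []
Total: 0

0


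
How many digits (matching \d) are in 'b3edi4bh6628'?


\d matches any digit 0-9.
Scanning 'b3edi4bh6628':
  pos 1: '3' -> DIGIT
  pos 5: '4' -> DIGIT
  pos 8: '6' -> DIGIT
  pos 9: '6' -> DIGIT
  pos 10: '2' -> DIGIT
  pos 11: '8' -> DIGIT
Digits found: ['3', '4', '6', '6', '2', '8']
Total: 6

6


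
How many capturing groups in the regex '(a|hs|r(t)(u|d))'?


To count capturing groups, count each '(' that starts a group.
Pattern: '(a|hs|r(t)(u|d))'
Walking through the pattern:
  Position 0: '(' -> group #1
  Position 7: '(' -> group #2
  Position 10: '(' -> group #3
Total capturing groups: 3

3


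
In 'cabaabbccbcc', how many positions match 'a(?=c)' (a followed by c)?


Lookahead 'a(?=c)' matches 'a' only when followed by 'c'.
String: 'cabaabbccbcc'
Checking each position where char is 'a':
  pos 1: 'a' -> no (next='b')
  pos 3: 'a' -> no (next='a')
  pos 4: 'a' -> no (next='b')
Matching positions: []
Count: 0

0


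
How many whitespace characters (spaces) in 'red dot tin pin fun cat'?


\s matches whitespace characters (spaces, tabs, etc.).
Text: 'red dot tin pin fun cat'
This text has 6 words separated by spaces.
Number of spaces = number of words - 1 = 6 - 1 = 5

5


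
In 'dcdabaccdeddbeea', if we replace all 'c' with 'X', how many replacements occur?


re.sub('c', 'X', text) replaces every occurrence of 'c' with 'X'.
Text: 'dcdabaccdeddbeea'
Scanning for 'c':
  pos 1: 'c' -> replacement #1
  pos 6: 'c' -> replacement #2
  pos 7: 'c' -> replacement #3
Total replacements: 3

3


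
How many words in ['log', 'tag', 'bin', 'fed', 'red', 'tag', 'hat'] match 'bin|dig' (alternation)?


Alternation 'bin|dig' matches either 'bin' or 'dig'.
Checking each word:
  'log' -> no
  'tag' -> no
  'bin' -> MATCH
  'fed' -> no
  'red' -> no
  'tag' -> no
  'hat' -> no
Matches: ['bin']
Count: 1

1


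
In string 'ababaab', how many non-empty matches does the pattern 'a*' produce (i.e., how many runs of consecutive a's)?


Pattern 'a*' matches zero or more a's. We want non-empty runs of consecutive a's.
String: 'ababaab'
Walking through the string to find runs of a's:
  Run 1: positions 0-0 -> 'a'
  Run 2: positions 2-2 -> 'a'
  Run 3: positions 4-5 -> 'aa'
Non-empty runs found: ['a', 'a', 'aa']
Count: 3

3


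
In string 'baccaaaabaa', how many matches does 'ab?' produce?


Pattern 'ab?' matches 'a' optionally followed by 'b'.
String: 'baccaaaabaa'
Scanning left to right for 'a' then checking next char:
  Match 1: 'a' (a not followed by b)
  Match 2: 'a' (a not followed by b)
  Match 3: 'a' (a not followed by b)
  Match 4: 'a' (a not followed by b)
  Match 5: 'ab' (a followed by b)
  Match 6: 'a' (a not followed by b)
  Match 7: 'a' (a not followed by b)
Total matches: 7

7


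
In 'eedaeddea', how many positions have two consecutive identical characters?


Looking for consecutive identical characters in 'eedaeddea':
  pos 0-1: 'e' vs 'e' -> MATCH ('ee')
  pos 1-2: 'e' vs 'd' -> different
  pos 2-3: 'd' vs 'a' -> different
  pos 3-4: 'a' vs 'e' -> different
  pos 4-5: 'e' vs 'd' -> different
  pos 5-6: 'd' vs 'd' -> MATCH ('dd')
  pos 6-7: 'd' vs 'e' -> different
  pos 7-8: 'e' vs 'a' -> different
Consecutive identical pairs: ['ee', 'dd']
Count: 2

2


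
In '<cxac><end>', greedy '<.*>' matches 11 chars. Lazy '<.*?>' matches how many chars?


Greedy '<.*>' tries to match as MUCH as possible.
Lazy '<.*?>' tries to match as LITTLE as possible.

String: '<cxac><end>'
Greedy '<.*>' starts at first '<' and extends to the LAST '>': '<cxac><end>' (11 chars)
Lazy '<.*?>' starts at first '<' and stops at the FIRST '>': '<cxac>' (6 chars)

6


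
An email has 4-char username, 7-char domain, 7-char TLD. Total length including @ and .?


An email address has format: username@domain.tld
Username length: 4
'@' character: 1
Domain length: 7
'.' character: 1
TLD length: 7
Total = 4 + 1 + 7 + 1 + 7 = 20

20


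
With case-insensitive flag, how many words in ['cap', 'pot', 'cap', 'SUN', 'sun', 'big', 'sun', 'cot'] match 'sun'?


Case-insensitive matching: compare each word's lowercase form to 'sun'.
  'cap' -> lower='cap' -> no
  'pot' -> lower='pot' -> no
  'cap' -> lower='cap' -> no
  'SUN' -> lower='sun' -> MATCH
  'sun' -> lower='sun' -> MATCH
  'big' -> lower='big' -> no
  'sun' -> lower='sun' -> MATCH
  'cot' -> lower='cot' -> no
Matches: ['SUN', 'sun', 'sun']
Count: 3

3


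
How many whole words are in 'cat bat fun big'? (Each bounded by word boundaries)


Word boundaries (\b) mark the start/end of each word.
Text: 'cat bat fun big'
Splitting by whitespace:
  Word 1: 'cat'
  Word 2: 'bat'
  Word 3: 'fun'
  Word 4: 'big'
Total whole words: 4

4


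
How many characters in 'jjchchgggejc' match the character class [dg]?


Character class [dg] matches any of: {d, g}
Scanning string 'jjchchgggejc' character by character:
  pos 0: 'j' -> no
  pos 1: 'j' -> no
  pos 2: 'c' -> no
  pos 3: 'h' -> no
  pos 4: 'c' -> no
  pos 5: 'h' -> no
  pos 6: 'g' -> MATCH
  pos 7: 'g' -> MATCH
  pos 8: 'g' -> MATCH
  pos 9: 'e' -> no
  pos 10: 'j' -> no
  pos 11: 'c' -> no
Total matches: 3

3


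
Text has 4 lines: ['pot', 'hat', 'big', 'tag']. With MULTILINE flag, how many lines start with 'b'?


With MULTILINE flag, ^ matches the start of each line.
Lines: ['pot', 'hat', 'big', 'tag']
Checking which lines start with 'b':
  Line 1: 'pot' -> no
  Line 2: 'hat' -> no
  Line 3: 'big' -> MATCH
  Line 4: 'tag' -> no
Matching lines: ['big']
Count: 1

1


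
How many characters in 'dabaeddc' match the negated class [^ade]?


Negated class [^ade] matches any char NOT in {a, d, e}
Scanning 'dabaeddc':
  pos 0: 'd' -> no (excluded)
  pos 1: 'a' -> no (excluded)
  pos 2: 'b' -> MATCH
  pos 3: 'a' -> no (excluded)
  pos 4: 'e' -> no (excluded)
  pos 5: 'd' -> no (excluded)
  pos 6: 'd' -> no (excluded)
  pos 7: 'c' -> MATCH
Total matches: 2

2


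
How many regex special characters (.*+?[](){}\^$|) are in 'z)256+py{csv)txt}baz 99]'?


Regex special characters are: . * + ? [ ] ( ) { } \ ^ $ |
Scanning 'z)256+py{csv)txt}baz 99]':
  pos 1: ')' -> SPECIAL
  pos 5: '+' -> SPECIAL
  pos 8: '{' -> SPECIAL
  pos 12: ')' -> SPECIAL
  pos 16: '}' -> SPECIAL
  pos 23: ']' -> SPECIAL
Special chars found: [')', '+', '{', ')', '}', ']']
Total: 6

6


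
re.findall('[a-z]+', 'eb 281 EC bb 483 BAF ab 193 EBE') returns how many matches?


Pattern '[a-z]+' finds one or more lowercase letters.
Text: 'eb 281 EC bb 483 BAF ab 193 EBE'
Scanning for matches:
  Match 1: 'eb'
  Match 2: 'bb'
  Match 3: 'ab'
Total matches: 3

3


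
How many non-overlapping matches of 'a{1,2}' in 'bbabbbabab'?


Pattern 'a{1,2}' matches between 1 and 2 consecutive a's (greedy).
String: 'bbabbbabab'
Finding runs of a's and applying greedy matching:
  Run at pos 2: 'a' (length 1)
  Run at pos 6: 'a' (length 1)
  Run at pos 8: 'a' (length 1)
Matches: ['a', 'a', 'a']
Count: 3

3


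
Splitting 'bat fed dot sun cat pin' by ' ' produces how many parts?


Splitting by ' ' breaks the string at each occurrence of the separator.
Text: 'bat fed dot sun cat pin'
Parts after split:
  Part 1: 'bat'
  Part 2: 'fed'
  Part 3: 'dot'
  Part 4: 'sun'
  Part 5: 'cat'
  Part 6: 'pin'
Total parts: 6

6


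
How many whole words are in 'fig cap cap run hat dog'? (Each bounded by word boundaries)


Word boundaries (\b) mark the start/end of each word.
Text: 'fig cap cap run hat dog'
Splitting by whitespace:
  Word 1: 'fig'
  Word 2: 'cap'
  Word 3: 'cap'
  Word 4: 'run'
  Word 5: 'hat'
  Word 6: 'dog'
Total whole words: 6

6


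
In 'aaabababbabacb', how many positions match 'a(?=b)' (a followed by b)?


Lookahead 'a(?=b)' matches 'a' only when followed by 'b'.
String: 'aaabababbabacb'
Checking each position where char is 'a':
  pos 0: 'a' -> no (next='a')
  pos 1: 'a' -> no (next='a')
  pos 2: 'a' -> MATCH (next='b')
  pos 4: 'a' -> MATCH (next='b')
  pos 6: 'a' -> MATCH (next='b')
  pos 9: 'a' -> MATCH (next='b')
  pos 11: 'a' -> no (next='c')
Matching positions: [2, 4, 6, 9]
Count: 4

4


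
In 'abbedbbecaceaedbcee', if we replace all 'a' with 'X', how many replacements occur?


re.sub('a', 'X', text) replaces every occurrence of 'a' with 'X'.
Text: 'abbedbbecaceaedbcee'
Scanning for 'a':
  pos 0: 'a' -> replacement #1
  pos 9: 'a' -> replacement #2
  pos 12: 'a' -> replacement #3
Total replacements: 3

3


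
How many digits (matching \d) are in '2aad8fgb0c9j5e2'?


\d matches any digit 0-9.
Scanning '2aad8fgb0c9j5e2':
  pos 0: '2' -> DIGIT
  pos 4: '8' -> DIGIT
  pos 8: '0' -> DIGIT
  pos 10: '9' -> DIGIT
  pos 12: '5' -> DIGIT
  pos 14: '2' -> DIGIT
Digits found: ['2', '8', '0', '9', '5', '2']
Total: 6

6


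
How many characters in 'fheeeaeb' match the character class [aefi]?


Character class [aefi] matches any of: {a, e, f, i}
Scanning string 'fheeeaeb' character by character:
  pos 0: 'f' -> MATCH
  pos 1: 'h' -> no
  pos 2: 'e' -> MATCH
  pos 3: 'e' -> MATCH
  pos 4: 'e' -> MATCH
  pos 5: 'a' -> MATCH
  pos 6: 'e' -> MATCH
  pos 7: 'b' -> no
Total matches: 6

6


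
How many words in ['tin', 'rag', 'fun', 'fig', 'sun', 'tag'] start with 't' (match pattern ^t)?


Pattern ^t anchors to start of word. Check which words begin with 't':
  'tin' -> MATCH (starts with 't')
  'rag' -> no
  'fun' -> no
  'fig' -> no
  'sun' -> no
  'tag' -> MATCH (starts with 't')
Matching words: ['tin', 'tag']
Count: 2

2


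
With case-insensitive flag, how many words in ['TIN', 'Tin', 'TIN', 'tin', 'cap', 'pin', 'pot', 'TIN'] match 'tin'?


Case-insensitive matching: compare each word's lowercase form to 'tin'.
  'TIN' -> lower='tin' -> MATCH
  'Tin' -> lower='tin' -> MATCH
  'TIN' -> lower='tin' -> MATCH
  'tin' -> lower='tin' -> MATCH
  'cap' -> lower='cap' -> no
  'pin' -> lower='pin' -> no
  'pot' -> lower='pot' -> no
  'TIN' -> lower='tin' -> MATCH
Matches: ['TIN', 'Tin', 'TIN', 'tin', 'TIN']
Count: 5

5


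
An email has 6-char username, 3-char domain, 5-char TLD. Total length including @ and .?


An email address has format: username@domain.tld
Username length: 6
'@' character: 1
Domain length: 3
'.' character: 1
TLD length: 5
Total = 6 + 1 + 3 + 1 + 5 = 16

16


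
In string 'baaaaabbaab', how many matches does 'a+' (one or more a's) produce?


Pattern 'a+' matches one or more consecutive a's.
String: 'baaaaabbaab'
Scanning for runs of a:
  Match 1: 'aaaaa' (length 5)
  Match 2: 'aa' (length 2)
Total matches: 2

2


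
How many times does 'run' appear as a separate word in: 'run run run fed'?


Scanning each word for exact match 'run':
  Word 1: 'run' -> MATCH
  Word 2: 'run' -> MATCH
  Word 3: 'run' -> MATCH
  Word 4: 'fed' -> no
Total matches: 3

3


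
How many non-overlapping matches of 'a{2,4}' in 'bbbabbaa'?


Pattern 'a{2,4}' matches between 2 and 4 consecutive a's (greedy).
String: 'bbbabbaa'
Finding runs of a's and applying greedy matching:
  Run at pos 3: 'a' (length 1)
  Run at pos 6: 'aa' (length 2)
Matches: ['aa']
Count: 1

1


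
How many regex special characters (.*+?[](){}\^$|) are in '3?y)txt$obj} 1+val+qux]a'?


Regex special characters are: . * + ? [ ] ( ) { } \ ^ $ |
Scanning '3?y)txt$obj} 1+val+qux]a':
  pos 1: '?' -> SPECIAL
  pos 3: ')' -> SPECIAL
  pos 7: '$' -> SPECIAL
  pos 11: '}' -> SPECIAL
  pos 14: '+' -> SPECIAL
  pos 18: '+' -> SPECIAL
  pos 22: ']' -> SPECIAL
Special chars found: ['?', ')', '$', '}', '+', '+', ']']
Total: 7

7


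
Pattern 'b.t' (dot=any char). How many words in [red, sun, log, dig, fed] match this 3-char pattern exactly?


Pattern 'b.t' means: starts with 'b', any single char, ends with 't'.
Checking each word (must be exactly 3 chars):
  'red' (len=3): no
  'sun' (len=3): no
  'log' (len=3): no
  'dig' (len=3): no
  'fed' (len=3): no
Matching words: []
Total: 0

0


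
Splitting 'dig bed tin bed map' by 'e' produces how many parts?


Splitting by 'e' breaks the string at each occurrence of the separator.
Text: 'dig bed tin bed map'
Parts after split:
  Part 1: 'dig b'
  Part 2: 'd tin b'
  Part 3: 'd map'
Total parts: 3

3


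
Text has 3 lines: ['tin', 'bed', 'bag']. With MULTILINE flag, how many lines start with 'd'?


With MULTILINE flag, ^ matches the start of each line.
Lines: ['tin', 'bed', 'bag']
Checking which lines start with 'd':
  Line 1: 'tin' -> no
  Line 2: 'bed' -> no
  Line 3: 'bag' -> no
Matching lines: []
Count: 0

0


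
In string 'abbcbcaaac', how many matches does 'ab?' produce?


Pattern 'ab?' matches 'a' optionally followed by 'b'.
String: 'abbcbcaaac'
Scanning left to right for 'a' then checking next char:
  Match 1: 'ab' (a followed by b)
  Match 2: 'a' (a not followed by b)
  Match 3: 'a' (a not followed by b)
  Match 4: 'a' (a not followed by b)
Total matches: 4

4


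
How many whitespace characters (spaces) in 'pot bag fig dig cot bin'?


\s matches whitespace characters (spaces, tabs, etc.).
Text: 'pot bag fig dig cot bin'
This text has 6 words separated by spaces.
Number of spaces = number of words - 1 = 6 - 1 = 5

5


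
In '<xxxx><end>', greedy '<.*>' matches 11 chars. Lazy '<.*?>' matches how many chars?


Greedy '<.*>' tries to match as MUCH as possible.
Lazy '<.*?>' tries to match as LITTLE as possible.

String: '<xxxx><end>'
Greedy '<.*>' starts at first '<' and extends to the LAST '>': '<xxxx><end>' (11 chars)
Lazy '<.*?>' starts at first '<' and stops at the FIRST '>': '<xxxx>' (6 chars)

6


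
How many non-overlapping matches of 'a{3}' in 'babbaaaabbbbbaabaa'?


Pattern 'a{3}' matches exactly 3 consecutive a's (greedy, non-overlapping).
String: 'babbaaaabbbbbaabaa'
Scanning for runs of a's:
  Run at pos 1: 'a' (length 1) -> 0 match(es)
  Run at pos 4: 'aaaa' (length 4) -> 1 match(es)
  Run at pos 13: 'aa' (length 2) -> 0 match(es)
  Run at pos 16: 'aa' (length 2) -> 0 match(es)
Matches found: ['aaa']
Total: 1

1


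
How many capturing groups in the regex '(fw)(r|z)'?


To count capturing groups, count each '(' that starts a group.
Pattern: '(fw)(r|z)'
Walking through the pattern:
  Position 0: '(' -> group #1
  Position 4: '(' -> group #2
Total capturing groups: 2

2


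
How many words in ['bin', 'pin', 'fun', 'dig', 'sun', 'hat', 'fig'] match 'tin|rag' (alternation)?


Alternation 'tin|rag' matches either 'tin' or 'rag'.
Checking each word:
  'bin' -> no
  'pin' -> no
  'fun' -> no
  'dig' -> no
  'sun' -> no
  'hat' -> no
  'fig' -> no
Matches: []
Count: 0

0


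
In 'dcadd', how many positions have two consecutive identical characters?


Looking for consecutive identical characters in 'dcadd':
  pos 0-1: 'd' vs 'c' -> different
  pos 1-2: 'c' vs 'a' -> different
  pos 2-3: 'a' vs 'd' -> different
  pos 3-4: 'd' vs 'd' -> MATCH ('dd')
Consecutive identical pairs: ['dd']
Count: 1

1


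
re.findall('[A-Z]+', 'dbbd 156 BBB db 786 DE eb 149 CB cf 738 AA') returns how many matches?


Pattern '[A-Z]+' finds one or more uppercase letters.
Text: 'dbbd 156 BBB db 786 DE eb 149 CB cf 738 AA'
Scanning for matches:
  Match 1: 'BBB'
  Match 2: 'DE'
  Match 3: 'CB'
  Match 4: 'AA'
Total matches: 4

4


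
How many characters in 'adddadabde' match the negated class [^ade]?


Negated class [^ade] matches any char NOT in {a, d, e}
Scanning 'adddadabde':
  pos 0: 'a' -> no (excluded)
  pos 1: 'd' -> no (excluded)
  pos 2: 'd' -> no (excluded)
  pos 3: 'd' -> no (excluded)
  pos 4: 'a' -> no (excluded)
  pos 5: 'd' -> no (excluded)
  pos 6: 'a' -> no (excluded)
  pos 7: 'b' -> MATCH
  pos 8: 'd' -> no (excluded)
  pos 9: 'e' -> no (excluded)
Total matches: 1

1


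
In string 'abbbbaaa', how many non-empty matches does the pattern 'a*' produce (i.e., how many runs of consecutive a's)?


Pattern 'a*' matches zero or more a's. We want non-empty runs of consecutive a's.
String: 'abbbbaaa'
Walking through the string to find runs of a's:
  Run 1: positions 0-0 -> 'a'
  Run 2: positions 5-7 -> 'aaa'
Non-empty runs found: ['a', 'aaa']
Count: 2

2


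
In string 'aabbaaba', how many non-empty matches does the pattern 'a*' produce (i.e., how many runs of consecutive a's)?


Pattern 'a*' matches zero or more a's. We want non-empty runs of consecutive a's.
String: 'aabbaaba'
Walking through the string to find runs of a's:
  Run 1: positions 0-1 -> 'aa'
  Run 2: positions 4-5 -> 'aa'
  Run 3: positions 7-7 -> 'a'
Non-empty runs found: ['aa', 'aa', 'a']
Count: 3

3


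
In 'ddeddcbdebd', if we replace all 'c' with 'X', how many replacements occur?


re.sub('c', 'X', text) replaces every occurrence of 'c' with 'X'.
Text: 'ddeddcbdebd'
Scanning for 'c':
  pos 5: 'c' -> replacement #1
Total replacements: 1

1


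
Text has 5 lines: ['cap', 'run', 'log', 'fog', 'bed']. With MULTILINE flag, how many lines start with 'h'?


With MULTILINE flag, ^ matches the start of each line.
Lines: ['cap', 'run', 'log', 'fog', 'bed']
Checking which lines start with 'h':
  Line 1: 'cap' -> no
  Line 2: 'run' -> no
  Line 3: 'log' -> no
  Line 4: 'fog' -> no
  Line 5: 'bed' -> no
Matching lines: []
Count: 0

0


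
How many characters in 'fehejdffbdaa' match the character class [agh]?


Character class [agh] matches any of: {a, g, h}
Scanning string 'fehejdffbdaa' character by character:
  pos 0: 'f' -> no
  pos 1: 'e' -> no
  pos 2: 'h' -> MATCH
  pos 3: 'e' -> no
  pos 4: 'j' -> no
  pos 5: 'd' -> no
  pos 6: 'f' -> no
  pos 7: 'f' -> no
  pos 8: 'b' -> no
  pos 9: 'd' -> no
  pos 10: 'a' -> MATCH
  pos 11: 'a' -> MATCH
Total matches: 3

3


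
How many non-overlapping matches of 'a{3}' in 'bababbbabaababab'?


Pattern 'a{3}' matches exactly 3 consecutive a's (greedy, non-overlapping).
String: 'bababbbabaababab'
Scanning for runs of a's:
  Run at pos 1: 'a' (length 1) -> 0 match(es)
  Run at pos 3: 'a' (length 1) -> 0 match(es)
  Run at pos 7: 'a' (length 1) -> 0 match(es)
  Run at pos 9: 'aa' (length 2) -> 0 match(es)
  Run at pos 12: 'a' (length 1) -> 0 match(es)
  Run at pos 14: 'a' (length 1) -> 0 match(es)
Matches found: []
Total: 0

0


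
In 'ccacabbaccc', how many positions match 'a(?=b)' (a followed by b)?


Lookahead 'a(?=b)' matches 'a' only when followed by 'b'.
String: 'ccacabbaccc'
Checking each position where char is 'a':
  pos 2: 'a' -> no (next='c')
  pos 4: 'a' -> MATCH (next='b')
  pos 7: 'a' -> no (next='c')
Matching positions: [4]
Count: 1

1


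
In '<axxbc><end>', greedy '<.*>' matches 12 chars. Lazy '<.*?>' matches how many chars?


Greedy '<.*>' tries to match as MUCH as possible.
Lazy '<.*?>' tries to match as LITTLE as possible.

String: '<axxbc><end>'
Greedy '<.*>' starts at first '<' and extends to the LAST '>': '<axxbc><end>' (12 chars)
Lazy '<.*?>' starts at first '<' and stops at the FIRST '>': '<axxbc>' (7 chars)

7


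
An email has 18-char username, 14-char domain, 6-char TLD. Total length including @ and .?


An email address has format: username@domain.tld
Username length: 18
'@' character: 1
Domain length: 14
'.' character: 1
TLD length: 6
Total = 18 + 1 + 14 + 1 + 6 = 40

40


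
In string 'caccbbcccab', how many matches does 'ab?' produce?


Pattern 'ab?' matches 'a' optionally followed by 'b'.
String: 'caccbbcccab'
Scanning left to right for 'a' then checking next char:
  Match 1: 'a' (a not followed by b)
  Match 2: 'ab' (a followed by b)
Total matches: 2

2


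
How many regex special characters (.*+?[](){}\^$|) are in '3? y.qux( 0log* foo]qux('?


Regex special characters are: . * + ? [ ] ( ) { } \ ^ $ |
Scanning '3? y.qux( 0log* foo]qux(':
  pos 1: '?' -> SPECIAL
  pos 4: '.' -> SPECIAL
  pos 8: '(' -> SPECIAL
  pos 14: '*' -> SPECIAL
  pos 19: ']' -> SPECIAL
  pos 23: '(' -> SPECIAL
Special chars found: ['?', '.', '(', '*', ']', '(']
Total: 6

6
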